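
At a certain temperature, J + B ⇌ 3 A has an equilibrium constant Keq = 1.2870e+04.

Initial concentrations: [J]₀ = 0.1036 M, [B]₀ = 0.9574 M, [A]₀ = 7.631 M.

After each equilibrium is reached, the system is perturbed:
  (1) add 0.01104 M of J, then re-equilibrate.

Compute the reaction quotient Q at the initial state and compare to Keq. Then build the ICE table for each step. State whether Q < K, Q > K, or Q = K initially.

Q₀ = 4480 vs Keq = 1.2870e+04 ⇒ Q<K, forward
Step 1:
                    J           B           A
  I            0.1036      0.9574       7.631
  C          -0.06214    -0.06214      0.1864
  E           0.04146      0.8953       7.817
  solve Keq expr → x = 0.06214; check Q = 1.2870e+04
Then add 0.01104 M of J.
Step 2:
                    J           B           A
  I            0.0525      0.8953       7.817
  C          -0.01008    -0.01008     0.03024
  E           0.04242      0.8852       7.848
  solve Keq expr → x = 0.01008; check Q = 1.2870e+04

Q₀ = 4480; Q < K (proceeds forward)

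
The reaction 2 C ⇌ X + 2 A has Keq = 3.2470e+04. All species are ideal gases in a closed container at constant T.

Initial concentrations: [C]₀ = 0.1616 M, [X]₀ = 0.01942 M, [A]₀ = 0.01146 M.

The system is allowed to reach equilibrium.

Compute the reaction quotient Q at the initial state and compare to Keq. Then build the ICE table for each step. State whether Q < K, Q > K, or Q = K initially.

Q₀ = 9.7664e-05 vs Keq = 3.2470e+04 ⇒ Q<K, forward
Step 1:
                  C         X         A
  init       0.1616   0.01942   0.01146
  Δ         -0.1613   0.08065    0.1613
  eq      3.0328e-04    0.1001    0.1728
  solve Keq expr → x = 0.08065; check Q = 3.2470e+04

Q₀ = 9.7664e-05; Q < K (proceeds forward)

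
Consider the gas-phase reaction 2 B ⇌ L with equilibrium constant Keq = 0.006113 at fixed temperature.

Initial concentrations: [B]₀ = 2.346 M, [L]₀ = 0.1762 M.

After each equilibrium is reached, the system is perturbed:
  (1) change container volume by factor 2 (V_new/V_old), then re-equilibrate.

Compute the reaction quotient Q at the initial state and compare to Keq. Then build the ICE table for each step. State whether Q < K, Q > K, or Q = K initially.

Q₀ = 0.03201; Q > K (proceeds reverse)

Q₀ = 0.03201 vs Keq = 0.006113 ⇒ Q>K, reverse
Step 1:
                    B           L
  Initial       2.346      0.1762
  Change       0.2688     -0.1344
  Equil         2.615      0.0418
  solve Keq expr → x = -0.1344; check Q = 0.006113
Then change container volume by factor 2 (V_new/V_old).
Step 2:
                    B           L
  Initial       1.307      0.0209
  Change      0.02025    -0.01012
  Equil         1.328     0.01078
  solve Keq expr → x = -0.01012; check Q = 0.006113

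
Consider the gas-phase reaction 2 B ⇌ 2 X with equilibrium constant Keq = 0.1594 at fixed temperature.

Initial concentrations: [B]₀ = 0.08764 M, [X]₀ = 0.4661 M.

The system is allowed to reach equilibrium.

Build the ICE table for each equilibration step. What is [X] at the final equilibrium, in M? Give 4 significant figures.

Q₀ = 28.28 vs Keq = 0.1594 ⇒ Q>K, reverse
Step 1:
                  B         X
  Initial   0.08764    0.4661
  Change     0.3081   -0.3081
  Equil      0.3957     0.158
  solve Keq expr → x = -0.1541; check Q = 0.1594

[X]_eq = 0.158 M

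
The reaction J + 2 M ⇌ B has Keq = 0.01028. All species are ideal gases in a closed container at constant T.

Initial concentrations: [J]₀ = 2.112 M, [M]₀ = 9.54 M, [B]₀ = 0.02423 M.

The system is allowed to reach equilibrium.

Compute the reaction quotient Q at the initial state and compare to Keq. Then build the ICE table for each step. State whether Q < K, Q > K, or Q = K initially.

Q₀ = 1.2606e-04; Q < K (proceeds forward)

Q₀ = 1.2606e-04 vs Keq = 0.01028 ⇒ Q<K, forward
Step 1:
                  J         M         B
  init        2.112      9.54   0.02423
  Δ         -0.8126    -1.625    0.8126
  eq          1.299     7.915    0.8368
  solve Keq expr → x = 0.8126; check Q = 0.01028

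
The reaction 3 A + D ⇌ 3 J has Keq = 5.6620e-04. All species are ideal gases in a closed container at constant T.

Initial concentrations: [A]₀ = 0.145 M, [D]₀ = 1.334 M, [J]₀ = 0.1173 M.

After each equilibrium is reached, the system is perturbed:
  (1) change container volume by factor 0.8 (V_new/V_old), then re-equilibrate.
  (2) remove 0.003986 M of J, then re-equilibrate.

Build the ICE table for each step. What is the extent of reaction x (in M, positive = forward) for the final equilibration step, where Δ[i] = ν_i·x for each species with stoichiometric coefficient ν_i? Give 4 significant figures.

x = 0.001207 M

Q₀ = 0.3969 vs Keq = 5.6620e-04 ⇒ Q>K, reverse
Step 1:
                  A         D         J
  init        0.145     1.334    0.1173
  Δ         0.09525   0.03175  -0.09525
  eq         0.2402     1.366   0.02205
  solve Keq expr → x = -0.03175; check Q = 5.6620e-04
Then change container volume by factor 0.8 (V_new/V_old).
Step 2:
                  A         D         J
  init       0.3003     1.707   0.02756
  Δ       -0.001934 -6.4452e-04  0.001934
  eq         0.2984     1.707    0.0295
  solve Keq expr → x = 6.4452e-04; check Q = 5.6620e-04
Then remove 0.003986 M of J.
Step 3:
                  A         D         J
  init       0.2984     1.707   0.02551
  Δ       -0.003621 -0.001207  0.003621
  eq         0.2948     1.705   0.02913
  solve Keq expr → x = 0.001207; check Q = 5.6620e-04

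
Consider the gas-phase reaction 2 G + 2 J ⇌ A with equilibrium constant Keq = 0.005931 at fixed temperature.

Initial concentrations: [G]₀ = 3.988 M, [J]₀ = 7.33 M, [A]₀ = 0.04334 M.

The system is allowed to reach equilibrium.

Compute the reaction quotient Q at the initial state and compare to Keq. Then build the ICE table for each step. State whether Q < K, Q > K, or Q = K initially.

Q₀ = 5.0719e-05; Q < K (proceeds forward)

Q₀ = 5.0719e-05 vs Keq = 0.005931 ⇒ Q<K, forward
Step 1:
                  G         J         A
  Initial     3.988      7.33   0.04334
  Change     -1.754    -1.754     0.877
  Equil       2.234     5.576    0.9203
  solve Keq expr → x = 0.877; check Q = 0.005931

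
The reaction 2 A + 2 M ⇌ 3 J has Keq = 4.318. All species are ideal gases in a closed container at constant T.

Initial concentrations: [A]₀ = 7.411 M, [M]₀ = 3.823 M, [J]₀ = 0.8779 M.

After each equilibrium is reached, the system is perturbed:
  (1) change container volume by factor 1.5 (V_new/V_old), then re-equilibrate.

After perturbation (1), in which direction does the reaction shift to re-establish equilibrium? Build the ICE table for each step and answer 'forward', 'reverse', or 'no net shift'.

Direction: reverse

Q₀ = 8.4289e-04 vs Keq = 4.318 ⇒ Q<K, forward
Step 1:
                    A           M           J
  Initial       7.411       3.823      0.8779
  Change       -2.703      -2.703       4.055
  Equil         4.708        1.12       4.933
  solve Keq expr → x = 1.352; check Q = 4.318
Then change container volume by factor 1.5 (V_new/V_old).
Step 2:
                    A           M           J
  Initial       3.139      0.7466       3.288
  Change      0.08899     0.08899     -0.1335
  Equil         3.228      0.8356       3.155
  solve Keq expr → x = -0.0445; check Q = 4.318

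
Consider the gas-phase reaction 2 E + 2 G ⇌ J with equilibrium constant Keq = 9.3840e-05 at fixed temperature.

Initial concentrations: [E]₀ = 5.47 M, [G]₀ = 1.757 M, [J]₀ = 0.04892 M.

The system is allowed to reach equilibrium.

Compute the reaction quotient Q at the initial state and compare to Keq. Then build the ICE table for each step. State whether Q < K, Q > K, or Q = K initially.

Q₀ = 5.2962e-04; Q > K (proceeds reverse)

Q₀ = 5.2962e-04 vs Keq = 9.3840e-05 ⇒ Q>K, reverse
Step 1:
                  E         G         J
  init         5.47     1.757   0.04892
  Δ         0.07838   0.07838  -0.03919
  eq          5.548     1.835  0.009731
  solve Keq expr → x = -0.03919; check Q = 9.3840e-05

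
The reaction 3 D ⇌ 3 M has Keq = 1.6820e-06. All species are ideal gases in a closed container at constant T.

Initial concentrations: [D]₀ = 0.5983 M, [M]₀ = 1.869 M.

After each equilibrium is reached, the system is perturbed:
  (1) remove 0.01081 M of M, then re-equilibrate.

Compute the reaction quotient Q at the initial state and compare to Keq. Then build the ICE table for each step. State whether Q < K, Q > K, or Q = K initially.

Q₀ = 30.48 vs Keq = 1.6820e-06 ⇒ Q>K, reverse
Step 1:
                    D           M
  Initial      0.5983       1.869
  Change         1.84       -1.84
  Equil         2.438       0.029
  solve Keq expr → x = -0.6133; check Q = 1.6820e-06
Then remove 0.01081 M of M.
Step 2:
                    D           M
  Initial       2.438     0.01819
  Change     -0.01068     0.01068
  Equil         2.428     0.02887
  solve Keq expr → x = 0.003561; check Q = 1.6820e-06

Q₀ = 30.48; Q > K (proceeds reverse)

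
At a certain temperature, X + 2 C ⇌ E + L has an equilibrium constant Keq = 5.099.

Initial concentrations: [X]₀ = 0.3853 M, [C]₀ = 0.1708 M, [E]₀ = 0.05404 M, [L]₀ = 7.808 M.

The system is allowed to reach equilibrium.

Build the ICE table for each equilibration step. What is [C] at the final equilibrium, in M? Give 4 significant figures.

Q₀ = 37.54 vs Keq = 5.099 ⇒ Q>K, reverse
Step 1:
                   X          C          E          L
  init        0.3853     0.1708    0.05404      7.808
  Δ          0.03733    0.07466   -0.03733   -0.03733
  eq          0.4226     0.2455    0.01671      7.771
  solve Keq expr → x = -0.03733; check Q = 5.099

[C]_eq = 0.2455 M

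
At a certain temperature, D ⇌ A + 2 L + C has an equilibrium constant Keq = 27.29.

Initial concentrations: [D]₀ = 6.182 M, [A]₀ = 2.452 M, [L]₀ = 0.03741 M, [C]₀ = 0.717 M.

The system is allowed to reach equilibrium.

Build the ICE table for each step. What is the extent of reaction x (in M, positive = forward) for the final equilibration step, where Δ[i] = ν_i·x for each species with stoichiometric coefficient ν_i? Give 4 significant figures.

Q₀ = 3.9800e-04 vs Keq = 27.29 ⇒ Q<K, forward
Step 1:
                   D          A          L          C
  init         6.182      2.452    0.03741      0.717
  Δ           -1.715      1.715      3.431      1.715
  eq           4.467      4.167      3.468      2.432
  solve Keq expr → x = 1.715; check Q = 27.29

x = 1.715 M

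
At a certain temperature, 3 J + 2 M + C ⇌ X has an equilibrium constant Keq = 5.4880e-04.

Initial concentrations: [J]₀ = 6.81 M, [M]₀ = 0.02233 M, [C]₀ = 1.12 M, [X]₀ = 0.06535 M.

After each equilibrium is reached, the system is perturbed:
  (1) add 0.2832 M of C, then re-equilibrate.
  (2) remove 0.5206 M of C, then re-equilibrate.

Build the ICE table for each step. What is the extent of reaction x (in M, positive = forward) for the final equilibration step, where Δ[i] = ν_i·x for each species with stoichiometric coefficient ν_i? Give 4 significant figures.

Q₀ = 0.3705 vs Keq = 5.4880e-04 ⇒ Q>K, reverse
Step 1:
                  J         M         C         X
  Initial      6.81   0.02233      1.12   0.06535
  Change     0.1823    0.1215   0.06077  -0.06077
  Equil       6.992    0.1439     1.181  0.004585
  solve Keq expr → x = -0.06077; check Q = 5.4880e-04
Then add 0.2832 M of C.
Step 2:
                  J         M         C         X
  Initial     6.992    0.1439     1.464  0.004585
  Change  -0.002825 -0.001883 -9.4153e-04 9.4153e-04
  Equil       6.989     0.142     1.463  0.005526
  solve Keq expr → x = 9.4153e-04; check Q = 5.4880e-04
Then remove 0.5206 M of C.
Step 3:
                  J         M         C         X
  Initial     6.989     0.142    0.9424  0.005526
  Change   0.005313  0.003542  0.001771 -0.001771
  Equil       6.995    0.1455    0.9442  0.003755
  solve Keq expr → x = -0.001771; check Q = 5.4880e-04

x = -0.001771 M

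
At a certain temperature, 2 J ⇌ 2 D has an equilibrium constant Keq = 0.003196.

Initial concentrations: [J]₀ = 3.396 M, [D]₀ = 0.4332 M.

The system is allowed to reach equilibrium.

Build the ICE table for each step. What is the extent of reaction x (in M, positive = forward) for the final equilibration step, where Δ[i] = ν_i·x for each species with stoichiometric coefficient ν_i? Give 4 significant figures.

x = -0.1142 M

Q₀ = 0.01627 vs Keq = 0.003196 ⇒ Q>K, reverse
Step 1:
                   J          D
  init         3.396     0.4332
  Δ           0.2283    -0.2283
  eq           3.624     0.2049
  solve Keq expr → x = -0.1142; check Q = 0.003196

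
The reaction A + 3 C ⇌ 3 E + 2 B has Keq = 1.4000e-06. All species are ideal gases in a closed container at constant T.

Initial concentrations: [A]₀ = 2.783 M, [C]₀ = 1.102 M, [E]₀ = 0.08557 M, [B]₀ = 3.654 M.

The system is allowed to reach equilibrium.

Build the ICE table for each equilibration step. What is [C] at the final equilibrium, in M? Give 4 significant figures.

Q₀ = 0.002246 vs Keq = 1.4000e-06 ⇒ Q>K, reverse
Step 1:
                   A          C          E          B
  I            2.783      1.102    0.08557      3.654
  C          0.02588    0.07765   -0.07765   -0.05176
  E            2.809       1.18   0.007924      3.602
  solve Keq expr → x = -0.02588; check Q = 1.4000e-06

[C]_eq = 1.18 M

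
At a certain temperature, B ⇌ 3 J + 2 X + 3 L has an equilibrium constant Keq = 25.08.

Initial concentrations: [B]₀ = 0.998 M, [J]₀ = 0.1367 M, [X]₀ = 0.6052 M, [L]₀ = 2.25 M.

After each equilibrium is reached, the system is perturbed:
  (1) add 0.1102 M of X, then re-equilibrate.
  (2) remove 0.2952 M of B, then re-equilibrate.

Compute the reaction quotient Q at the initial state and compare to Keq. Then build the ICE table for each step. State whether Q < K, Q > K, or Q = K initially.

Q₀ = 0.01068 vs Keq = 25.08 ⇒ Q<K, forward
Step 1:
                  B         J         X         L
  Initial     0.998    0.1367    0.6052      2.25
  Change    -0.2389    0.7167    0.4778    0.7167
  Equil      0.7591    0.8534     1.083     2.967
  solve Keq expr → x = 0.2389; check Q = 25.08
Then add 0.1102 M of X.
Step 2:
                  B         J         X         L
  Initial    0.7591    0.8534     1.193     2.967
  Change    0.01048  -0.03145  -0.02097  -0.03145
  Equil      0.7696     0.822     1.172     2.935
  solve Keq expr → x = -0.01048; check Q = 25.08
Then remove 0.2952 M of B.
Step 3:
                  B         J         X         L
  Initial    0.4744     0.822     1.172     2.935
  Change    0.02407   -0.0722  -0.04813   -0.0722
  Equil      0.4984    0.7498     1.124     2.863
  solve Keq expr → x = -0.02407; check Q = 25.08

Q₀ = 0.01068; Q < K (proceeds forward)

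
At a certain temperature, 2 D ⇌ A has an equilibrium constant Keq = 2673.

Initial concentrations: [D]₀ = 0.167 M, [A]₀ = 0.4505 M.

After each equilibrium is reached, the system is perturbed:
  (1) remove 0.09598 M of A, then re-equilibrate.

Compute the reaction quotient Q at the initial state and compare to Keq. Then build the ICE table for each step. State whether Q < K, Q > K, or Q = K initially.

Q₀ = 16.15 vs Keq = 2673 ⇒ Q<K, forward
Step 1:
                   D          A
  init         0.167     0.4505
  Δ           -0.153    0.07648
  eq         0.01404      0.527
  solve Keq expr → x = 0.07648; check Q = 2673
Then remove 0.09598 M of A.
Step 2:
                   D          A
  init       0.01404      0.431
  Δ        -0.001333 6.6653e-04
  eq         0.01271     0.4317
  solve Keq expr → x = 6.6653e-04; check Q = 2673

Q₀ = 16.15; Q < K (proceeds forward)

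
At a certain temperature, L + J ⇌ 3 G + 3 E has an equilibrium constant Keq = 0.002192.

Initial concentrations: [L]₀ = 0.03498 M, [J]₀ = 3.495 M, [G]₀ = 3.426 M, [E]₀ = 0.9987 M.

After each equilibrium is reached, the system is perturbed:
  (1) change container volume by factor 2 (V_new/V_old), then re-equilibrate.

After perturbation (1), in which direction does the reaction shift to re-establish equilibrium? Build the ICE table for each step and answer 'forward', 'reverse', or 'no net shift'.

Direction: forward

Q₀ = 327.6 vs Keq = 0.002192 ⇒ Q>K, reverse
Step 1:
                  L         J         G         E
  init      0.03498     3.495     3.426    0.9987
  Δ          0.3137    0.3137   -0.9412   -0.9412
  eq         0.3487     3.809     2.485   0.05747
  solve Keq expr → x = -0.3137; check Q = 0.002192
Then change container volume by factor 2 (V_new/V_old).
Step 2:
                  L         J         G         E
  init       0.1744     1.904     1.242   0.02873
  Δ        -0.01316  -0.01316   0.03947   0.03947
  eq         0.1612     1.891     1.282    0.0682
  solve Keq expr → x = 0.01316; check Q = 0.002192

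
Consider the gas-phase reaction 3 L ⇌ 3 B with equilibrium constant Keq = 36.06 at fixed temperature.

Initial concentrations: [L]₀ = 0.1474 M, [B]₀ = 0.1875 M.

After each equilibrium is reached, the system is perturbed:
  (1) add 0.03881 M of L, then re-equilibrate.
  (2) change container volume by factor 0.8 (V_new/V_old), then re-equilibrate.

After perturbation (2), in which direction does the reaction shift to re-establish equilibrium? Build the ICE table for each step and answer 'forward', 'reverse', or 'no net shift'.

Q₀ = 2.058 vs Keq = 36.06 ⇒ Q<K, forward
Step 1:
                   L          B
  Initial     0.1474     0.1875
  Change    -0.06958    0.06958
  Equil      0.07782     0.2571
  solve Keq expr → x = 0.02319; check Q = 36.06
Then add 0.03881 M of L.
Step 2:
                   L          B
  Initial     0.1166     0.2571
  Change    -0.02979    0.02979
  Equil      0.08683     0.2869
  solve Keq expr → x = 0.009931; check Q = 36.06
Then change container volume by factor 0.8 (V_new/V_old).
Step 3:
                   L          B
  Initial     0.1085     0.3586
  Change           0          0
  Equil       0.1085     0.3586
  solve Keq expr → x = 0; check Q = 36.06

Direction: no net shift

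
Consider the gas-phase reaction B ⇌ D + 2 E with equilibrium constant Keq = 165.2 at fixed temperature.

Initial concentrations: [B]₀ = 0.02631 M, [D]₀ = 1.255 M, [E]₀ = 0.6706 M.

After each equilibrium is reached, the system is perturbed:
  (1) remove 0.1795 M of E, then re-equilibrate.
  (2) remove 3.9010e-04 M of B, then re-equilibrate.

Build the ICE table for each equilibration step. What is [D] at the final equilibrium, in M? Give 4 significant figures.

Q₀ = 21.45 vs Keq = 165.2 ⇒ Q<K, forward
Step 1:
                  B         D         E
  I         0.02631     1.255    0.6706
  C        -0.02235   0.02235   0.04471
  E        0.003956     1.277    0.7153
  solve Keq expr → x = 0.02235; check Q = 165.2
Then remove 0.1795 M of E.
Step 2:
                  B         D         E
  I        0.003956     1.277    0.5358
  C       -0.001705  0.001705   0.00341
  E        0.002251     1.279    0.5392
  solve Keq expr → x = 0.001705; check Q = 165.2
Then remove 3.9010e-04 M of B.
Step 3:
                  B         D         E
  I        0.001861     1.279    0.5392
  C       3.8304e-04 -3.8304e-04 -7.6607e-04
  E        0.002244     1.279    0.5385
  solve Keq expr → x = -3.8304e-04; check Q = 165.2

[D]_eq = 1.279 M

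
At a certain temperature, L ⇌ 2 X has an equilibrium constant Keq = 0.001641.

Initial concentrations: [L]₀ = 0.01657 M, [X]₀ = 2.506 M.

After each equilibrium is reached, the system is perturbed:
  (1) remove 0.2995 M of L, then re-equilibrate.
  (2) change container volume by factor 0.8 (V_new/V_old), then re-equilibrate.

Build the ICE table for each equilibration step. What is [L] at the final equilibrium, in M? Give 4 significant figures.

Q₀ = 379 vs Keq = 0.001641 ⇒ Q>K, reverse
Step 1:
                    L           X
  init        0.01657       2.506
  Δ              1.23      -2.461
  eq            1.247     0.04524
  solve Keq expr → x = -1.23; check Q = 0.001641
Then remove 0.2995 M of L.
Step 2:
                    L           X
  init         0.9475     0.04524
  Δ          0.002873   -0.005745
  eq           0.9503     0.03949
  solve Keq expr → x = -0.002873; check Q = 0.001641
Then change container volume by factor 0.8 (V_new/V_old).
Step 3:
                    L           X
  init          1.188     0.04936
  Δ          0.002582   -0.005163
  eq             1.19      0.0442
  solve Keq expr → x = -0.002582; check Q = 0.001641

[L]_eq = 1.19 M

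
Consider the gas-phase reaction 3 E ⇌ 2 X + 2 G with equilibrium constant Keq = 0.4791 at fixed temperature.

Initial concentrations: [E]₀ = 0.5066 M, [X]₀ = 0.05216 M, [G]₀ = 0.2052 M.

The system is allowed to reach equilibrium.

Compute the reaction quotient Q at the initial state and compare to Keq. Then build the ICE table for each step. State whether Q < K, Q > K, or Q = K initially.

Q₀ = 8.8112e-04; Q < K (proceeds forward)

Q₀ = 8.8112e-04 vs Keq = 0.4791 ⇒ Q<K, forward
Step 1:
                   E          X          G
  I           0.5066    0.05216     0.2052
  C          -0.2594     0.1729     0.1729
  E           0.2472     0.2251     0.3781
  solve Keq expr → x = 0.08645; check Q = 0.4791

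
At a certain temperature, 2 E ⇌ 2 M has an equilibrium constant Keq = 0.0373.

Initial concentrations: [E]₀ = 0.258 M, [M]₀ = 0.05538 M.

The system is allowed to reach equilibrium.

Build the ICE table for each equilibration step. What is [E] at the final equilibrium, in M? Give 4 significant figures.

Q₀ = 0.04608 vs Keq = 0.0373 ⇒ Q>K, reverse
Step 1:
                  E         M
  Initial     0.258   0.05538
  Change   0.004653 -0.004653
  Equil      0.2627   0.05073
  solve Keq expr → x = -0.002327; check Q = 0.0373

[E]_eq = 0.2627 M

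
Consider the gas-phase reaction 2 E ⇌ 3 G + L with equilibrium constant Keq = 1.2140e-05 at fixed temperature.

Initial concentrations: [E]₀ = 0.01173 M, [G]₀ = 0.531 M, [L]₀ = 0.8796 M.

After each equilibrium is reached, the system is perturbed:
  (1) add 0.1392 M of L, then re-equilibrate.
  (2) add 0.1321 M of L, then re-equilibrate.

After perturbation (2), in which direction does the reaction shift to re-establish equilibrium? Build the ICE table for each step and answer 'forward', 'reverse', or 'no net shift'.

Q₀ = 957.1 vs Keq = 1.2140e-05 ⇒ Q>K, reverse
Step 1:
                    E           G           L
  I           0.01173       0.531      0.8796
  C            0.3453      -0.518     -0.1727
  E            0.3571     0.01299      0.7069
  solve Keq expr → x = -0.1727; check Q = 1.2140e-05
Then add 0.1392 M of L.
Step 2:
                    E           G           L
  I            0.3571     0.01299      0.8461
  C        4.9510e-04 -7.4266e-04 -2.4755e-04
  E            0.3576     0.01224      0.8459
  solve Keq expr → x = -2.4755e-04; check Q = 1.2140e-05
Then add 0.1321 M of L.
Step 3:
                    E           G           L
  I            0.3576     0.01224       0.978
  C        3.7939e-04 -5.6909e-04 -1.8970e-04
  E            0.3579     0.01167      0.9778
  solve Keq expr → x = -1.8970e-04; check Q = 1.2140e-05

Direction: reverse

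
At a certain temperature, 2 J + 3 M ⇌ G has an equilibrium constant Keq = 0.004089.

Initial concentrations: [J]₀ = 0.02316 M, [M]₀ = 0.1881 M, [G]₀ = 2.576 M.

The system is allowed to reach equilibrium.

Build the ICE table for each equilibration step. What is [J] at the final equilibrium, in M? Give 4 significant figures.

Q₀ = 7.2161e+05 vs Keq = 0.004089 ⇒ Q>K, reverse
Step 1:
                  J         M         G
  init      0.02316    0.1881     2.576
  Δ           2.422     3.633    -1.211
  eq          2.445     3.822     1.365
  solve Keq expr → x = -1.211; check Q = 0.004089

[J]_eq = 2.445 M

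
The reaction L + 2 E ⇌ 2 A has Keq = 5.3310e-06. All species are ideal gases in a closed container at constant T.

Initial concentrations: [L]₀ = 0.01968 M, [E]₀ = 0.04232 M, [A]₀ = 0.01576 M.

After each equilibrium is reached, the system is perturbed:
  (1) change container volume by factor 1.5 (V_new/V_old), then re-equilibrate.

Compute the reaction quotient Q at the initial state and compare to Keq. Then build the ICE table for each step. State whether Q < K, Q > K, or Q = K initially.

Q₀ = 7.047 vs Keq = 5.3310e-06 ⇒ Q>K, reverse
Step 1:
                    L           E           A
  Initial     0.01968     0.04232     0.01576
  Change     0.007869     0.01574    -0.01574
  Equil       0.02755     0.05806  2.2249e-05
  solve Keq expr → x = -0.007869; check Q = 5.3310e-06
Then change container volume by factor 1.5 (V_new/V_old).
Step 2:
                    L           E           A
  Initial     0.01837     0.03871  1.4833e-05
  Change   1.3603e-06  2.7206e-06 -2.7206e-06
  Equil       0.01837     0.03871  1.2112e-05
  solve Keq expr → x = -1.3603e-06; check Q = 5.3310e-06

Q₀ = 7.047; Q > K (proceeds reverse)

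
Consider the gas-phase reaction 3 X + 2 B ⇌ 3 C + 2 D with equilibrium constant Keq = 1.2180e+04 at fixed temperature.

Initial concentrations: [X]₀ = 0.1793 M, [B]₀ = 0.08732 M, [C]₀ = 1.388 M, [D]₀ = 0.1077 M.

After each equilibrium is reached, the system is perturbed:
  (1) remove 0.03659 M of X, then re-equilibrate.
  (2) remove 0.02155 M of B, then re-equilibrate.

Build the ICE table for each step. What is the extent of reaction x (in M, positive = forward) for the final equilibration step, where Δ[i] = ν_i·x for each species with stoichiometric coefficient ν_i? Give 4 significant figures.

x = -0.004107 M

Q₀ = 705.7 vs Keq = 1.2180e+04 ⇒ Q<K, forward
Step 1:
                   X          B          C          D
  Initial     0.1793    0.08732      1.388     0.1077
  Change    -0.05431   -0.03621    0.05431    0.03621
  Equil        0.125    0.05111      1.442     0.1439
  solve Keq expr → x = 0.0181; check Q = 1.2180e+04
Then remove 0.03659 M of X.
Step 2:
                   X          B          C          D
  Initial     0.0884    0.05111      1.442     0.1439
  Change     0.01558    0.01038   -0.01558   -0.01038
  Equil        0.104     0.0615      1.427     0.1335
  solve Keq expr → x = -0.005192; check Q = 1.2180e+04
Then remove 0.02155 M of B.
Step 3:
                   X          B          C          D
  Initial      0.104    0.03995      1.427     0.1335
  Change     0.01232   0.008213   -0.01232  -0.008213
  Equil       0.1163    0.04816      1.414     0.1253
  solve Keq expr → x = -0.004107; check Q = 1.2180e+04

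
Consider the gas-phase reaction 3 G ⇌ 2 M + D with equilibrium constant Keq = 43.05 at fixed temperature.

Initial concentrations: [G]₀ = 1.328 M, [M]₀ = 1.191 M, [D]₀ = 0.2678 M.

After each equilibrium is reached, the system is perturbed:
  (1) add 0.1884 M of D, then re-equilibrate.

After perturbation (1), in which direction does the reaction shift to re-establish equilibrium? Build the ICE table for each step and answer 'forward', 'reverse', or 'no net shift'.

Direction: reverse

Q₀ = 0.1622 vs Keq = 43.05 ⇒ Q<K, forward
Step 1:
                   G          M          D
  I            1.328      1.191     0.2678
  C          -0.9689     0.6459      0.323
  E           0.3591      1.837     0.5908
  solve Keq expr → x = 0.323; check Q = 43.05
Then add 0.1884 M of D.
Step 2:
                   G          M          D
  I           0.3591      1.837     0.7792
  C          0.03014    -0.0201   -0.01005
  E           0.3892      1.817     0.7691
  solve Keq expr → x = -0.01005; check Q = 43.05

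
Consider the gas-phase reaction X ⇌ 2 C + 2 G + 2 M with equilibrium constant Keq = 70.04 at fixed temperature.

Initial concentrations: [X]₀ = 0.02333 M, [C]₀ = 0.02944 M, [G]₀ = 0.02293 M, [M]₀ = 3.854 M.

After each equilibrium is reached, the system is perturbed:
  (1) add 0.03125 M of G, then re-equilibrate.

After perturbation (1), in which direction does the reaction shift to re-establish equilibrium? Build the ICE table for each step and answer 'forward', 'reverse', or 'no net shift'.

Direction: reverse

Q₀ = 2.9013e-04 vs Keq = 70.04 ⇒ Q<K, forward
Step 1:
                  X         C         G         M
  Initial   0.02333   0.02944   0.02293     3.854
  Change   -0.02332   0.04665   0.04665   0.04665
  Equil   6.0883e-06   0.07609   0.06958     3.901
  solve Keq expr → x = 0.02332; check Q = 70.04
Then add 0.03125 M of G.
Step 2:
                  X         C         G         M
  Initial 6.0883e-06   0.07609    0.1008     3.901
  Change  6.6892e-06 -1.3378e-05 -1.3378e-05 -1.3378e-05
  Equil   1.2778e-05   0.07607    0.1008     3.901
  solve Keq expr → x = -6.6892e-06; check Q = 70.04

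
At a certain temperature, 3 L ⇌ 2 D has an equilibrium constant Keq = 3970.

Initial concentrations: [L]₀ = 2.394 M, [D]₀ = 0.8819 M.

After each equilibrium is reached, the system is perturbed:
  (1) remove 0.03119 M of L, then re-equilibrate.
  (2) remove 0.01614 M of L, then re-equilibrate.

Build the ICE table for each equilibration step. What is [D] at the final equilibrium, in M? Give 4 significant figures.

[D]_eq = 2.371 M

Q₀ = 0.05668 vs Keq = 3970 ⇒ Q<K, forward
Step 1:
                  L         D
  Initial     2.394    0.8819
  Change     -2.281      1.52
  Equil      0.1133     2.402
  solve Keq expr → x = 0.7602; check Q = 3970
Then remove 0.03119 M of L.
Step 2:
                  L         D
  Initial   0.08209     2.402
  Change    0.03055  -0.02037
  Equil      0.1126     2.382
  solve Keq expr → x = -0.01018; check Q = 3970
Then remove 0.01614 M of L.
Step 3:
                  L         D
  Initial    0.0965     2.382
  Change    0.01581  -0.01054
  Equil      0.1123     2.371
  solve Keq expr → x = -0.005269; check Q = 3970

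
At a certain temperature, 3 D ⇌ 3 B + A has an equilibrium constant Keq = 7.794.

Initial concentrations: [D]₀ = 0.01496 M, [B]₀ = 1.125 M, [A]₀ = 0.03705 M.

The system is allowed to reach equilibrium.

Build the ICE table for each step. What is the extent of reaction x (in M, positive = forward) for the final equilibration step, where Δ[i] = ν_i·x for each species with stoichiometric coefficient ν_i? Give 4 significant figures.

Q₀ = 1.5756e+04 vs Keq = 7.794 ⇒ Q>K, reverse
Step 1:
                    D           B           A
  I           0.01496       1.125     0.03705
  C           0.08815    -0.08815    -0.02938
  E            0.1031       1.037    0.007666
  solve Keq expr → x = -0.02938; check Q = 7.794

x = -0.02938 M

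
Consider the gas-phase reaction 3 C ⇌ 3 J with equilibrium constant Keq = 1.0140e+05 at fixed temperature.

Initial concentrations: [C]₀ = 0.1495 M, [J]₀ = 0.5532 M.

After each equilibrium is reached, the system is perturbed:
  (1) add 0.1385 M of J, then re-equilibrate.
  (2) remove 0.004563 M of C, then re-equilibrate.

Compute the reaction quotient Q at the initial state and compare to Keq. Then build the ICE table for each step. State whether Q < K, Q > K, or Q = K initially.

Q₀ = 50.67; Q < K (proceeds forward)

Q₀ = 50.67 vs Keq = 1.0140e+05 ⇒ Q<K, forward
Step 1:
                   C          J
  I           0.1495     0.5532
  C          -0.1347     0.1347
  E          0.01475     0.6879
  solve Keq expr → x = 0.04492; check Q = 1.0140e+05
Then add 0.1385 M of J.
Step 2:
                   C          J
  I          0.01475     0.8264
  C         0.002908  -0.002908
  E          0.01766     0.8235
  solve Keq expr → x = -9.6925e-04; check Q = 1.0140e+05
Then remove 0.004563 M of C.
Step 3:
                   C          J
  I           0.0131     0.8235
  C         0.004467  -0.004467
  E          0.01756     0.8191
  solve Keq expr → x = -0.001489; check Q = 1.0140e+05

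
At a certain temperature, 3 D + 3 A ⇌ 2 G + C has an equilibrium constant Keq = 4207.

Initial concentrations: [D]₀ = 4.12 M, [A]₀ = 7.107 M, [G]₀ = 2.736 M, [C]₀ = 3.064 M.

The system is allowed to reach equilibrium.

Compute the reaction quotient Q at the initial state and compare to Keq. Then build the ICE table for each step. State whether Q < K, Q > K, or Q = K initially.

Q₀ = 9.1363e-04; Q < K (proceeds forward)

Q₀ = 9.1363e-04 vs Keq = 4207 ⇒ Q<K, forward
Step 1:
                   D          A          G          C
  I             4.12      7.107      2.736      3.064
  C           -4.019     -4.019      2.679       1.34
  E           0.1014      3.088      5.415      4.404
  solve Keq expr → x = 1.34; check Q = 4207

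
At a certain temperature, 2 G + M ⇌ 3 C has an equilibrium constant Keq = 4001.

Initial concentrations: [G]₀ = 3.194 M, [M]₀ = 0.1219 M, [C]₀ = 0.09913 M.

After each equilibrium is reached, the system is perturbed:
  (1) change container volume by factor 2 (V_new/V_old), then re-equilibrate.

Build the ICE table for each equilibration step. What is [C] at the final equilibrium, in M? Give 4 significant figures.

[C]_eq = 0.2324 M

Q₀ = 7.8332e-04 vs Keq = 4001 ⇒ Q<K, forward
Step 1:
                   G          M          C
  init         3.194     0.1219    0.09913
  Δ          -0.2438    -0.1219     0.3657
  eq            2.95 2.8839e-06     0.4648
  solve Keq expr → x = 0.1219; check Q = 4001
Then change container volume by factor 2 (V_new/V_old).
Step 2:
                   G          M          C
  init         1.475 1.4420e-06     0.2324
  Δ                0          0          0
  eq           1.475 1.4420e-06     0.2324
  solve Keq expr → x = 0; check Q = 4001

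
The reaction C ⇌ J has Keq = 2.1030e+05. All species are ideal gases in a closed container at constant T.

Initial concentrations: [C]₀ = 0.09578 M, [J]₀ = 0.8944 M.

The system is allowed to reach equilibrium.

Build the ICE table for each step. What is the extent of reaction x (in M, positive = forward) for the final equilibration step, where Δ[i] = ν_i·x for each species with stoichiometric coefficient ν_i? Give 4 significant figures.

Q₀ = 9.338 vs Keq = 2.1030e+05 ⇒ Q<K, forward
Step 1:
                  C         J
  Initial   0.09578    0.8944
  Change   -0.09578   0.09578
  Equil   4.7084e-06    0.9902
  solve Keq expr → x = 0.09578; check Q = 2.1030e+05

x = 0.09578 M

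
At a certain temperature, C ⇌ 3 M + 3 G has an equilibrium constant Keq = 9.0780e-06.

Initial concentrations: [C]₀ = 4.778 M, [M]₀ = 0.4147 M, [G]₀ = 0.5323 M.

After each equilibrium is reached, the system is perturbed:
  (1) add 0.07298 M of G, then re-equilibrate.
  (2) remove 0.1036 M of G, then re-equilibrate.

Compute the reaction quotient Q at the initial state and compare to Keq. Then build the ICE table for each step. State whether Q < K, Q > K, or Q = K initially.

Q₀ = 0.002251; Q > K (proceeds reverse)

Q₀ = 0.002251 vs Keq = 9.0780e-06 ⇒ Q>K, reverse
Step 1:
                   C          M          G
  Initial      4.778     0.4147     0.5323
  Change     0.09216    -0.2765    -0.2765
  Equil         4.87     0.1382     0.2558
  solve Keq expr → x = -0.09216; check Q = 9.0780e-06
Then add 0.07298 M of G.
Step 2:
                   C          M          G
  Initial       4.87     0.1382     0.3288
  Change    0.007553   -0.02266   -0.02266
  Equil        4.878     0.1156     0.3061
  solve Keq expr → x = -0.007553; check Q = 9.0780e-06
Then remove 0.1036 M of G.
Step 3:
                   C          M          G
  Initial      4.878     0.1156     0.2025
  Change    -0.01131    0.03393    0.03393
  Equil        4.866     0.1495     0.2365
  solve Keq expr → x = 0.01131; check Q = 9.0780e-06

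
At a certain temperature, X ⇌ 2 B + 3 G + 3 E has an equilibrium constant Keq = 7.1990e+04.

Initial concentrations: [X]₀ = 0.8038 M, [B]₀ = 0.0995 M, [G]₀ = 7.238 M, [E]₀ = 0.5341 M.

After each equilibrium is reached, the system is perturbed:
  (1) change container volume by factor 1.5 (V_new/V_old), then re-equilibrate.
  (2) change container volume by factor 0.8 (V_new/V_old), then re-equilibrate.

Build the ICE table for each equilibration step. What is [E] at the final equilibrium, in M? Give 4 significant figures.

[E]_eq = 2.161 M

Q₀ = 0.7116 vs Keq = 7.1990e+04 ⇒ Q<K, forward
Step 1:
                  X         B         G         E
  Initial    0.8038    0.0995     7.238    0.5341
  Change    -0.5939     1.188     1.782     1.782
  Equil      0.2099     1.287      9.02     2.316
  solve Keq expr → x = 0.5939; check Q = 7.1990e+04
Then change container volume by factor 1.5 (V_new/V_old).
Step 2:
                  X         B         G         E
  Initial    0.1399    0.8583     6.013     1.544
  Change    -0.1122    0.2244    0.3366    0.3366
  Equil     0.02772     1.083      6.35     1.881
  solve Keq expr → x = 0.1122; check Q = 7.1990e+04
Then change container volume by factor 0.8 (V_new/V_old).
Step 3:
                  X         B         G         E
  Initial   0.03465     1.353     7.937     2.351
  Change    0.06336   -0.1267   -0.1901   -0.1901
  Equil       0.098     1.227     7.747     2.161
  solve Keq expr → x = -0.06336; check Q = 7.1990e+04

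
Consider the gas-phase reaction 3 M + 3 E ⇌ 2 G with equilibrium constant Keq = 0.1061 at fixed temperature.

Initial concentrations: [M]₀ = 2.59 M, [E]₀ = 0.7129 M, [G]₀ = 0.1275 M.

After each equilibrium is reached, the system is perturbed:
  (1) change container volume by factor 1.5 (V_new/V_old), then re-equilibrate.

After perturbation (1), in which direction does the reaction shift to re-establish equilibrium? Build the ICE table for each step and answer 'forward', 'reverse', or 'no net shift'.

Q₀ = 0.002582 vs Keq = 0.1061 ⇒ Q<K, forward
Step 1:
                  M         E         G
  init         2.59    0.7129    0.1275
  Δ         -0.2858   -0.2858    0.1905
  eq          2.304    0.4271     0.318
  solve Keq expr → x = 0.09526; check Q = 0.1061
Then change container volume by factor 1.5 (V_new/V_old).
Step 2:
                  M         E         G
  init        1.536    0.2847     0.212
  Δ         0.08794   0.08794  -0.05863
  eq          1.624    0.3727    0.1534
  solve Keq expr → x = -0.02931; check Q = 0.1061

Direction: reverse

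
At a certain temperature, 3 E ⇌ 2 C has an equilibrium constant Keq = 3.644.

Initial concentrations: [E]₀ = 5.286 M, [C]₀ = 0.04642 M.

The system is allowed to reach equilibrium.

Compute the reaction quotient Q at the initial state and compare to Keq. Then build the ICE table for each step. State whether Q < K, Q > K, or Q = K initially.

Q₀ = 1.4589e-05; Q < K (proceeds forward)

Q₀ = 1.4589e-05 vs Keq = 3.644 ⇒ Q<K, forward
Step 1:
                    E           C
  I             5.286     0.04642
  C            -4.018       2.679
  E             1.268       2.725
  solve Keq expr → x = 1.339; check Q = 3.644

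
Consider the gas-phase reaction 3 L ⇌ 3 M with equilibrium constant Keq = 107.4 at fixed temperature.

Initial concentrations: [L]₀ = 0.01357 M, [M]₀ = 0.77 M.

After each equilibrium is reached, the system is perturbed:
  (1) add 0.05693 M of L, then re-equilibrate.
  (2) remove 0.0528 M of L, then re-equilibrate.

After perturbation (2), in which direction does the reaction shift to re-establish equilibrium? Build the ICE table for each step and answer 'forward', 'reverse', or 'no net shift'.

Q₀ = 1.8270e+05 vs Keq = 107.4 ⇒ Q>K, reverse
Step 1:
                    L           M
  init        0.01357        0.77
  Δ            0.1226     -0.1226
  eq           0.1362      0.6474
  solve Keq expr → x = -0.04087; check Q = 107.4
Then add 0.05693 M of L.
Step 2:
                    L           M
  init         0.1931      0.6474
  Δ          -0.04703     0.04703
  eq           0.1461      0.6944
  solve Keq expr → x = 0.01568; check Q = 107.4
Then remove 0.0528 M of L.
Step 3:
                    L           M
  init        0.09329      0.6944
  Δ           0.04362    -0.04362
  eq           0.1369      0.6508
  solve Keq expr → x = -0.01454; check Q = 107.4

Direction: reverse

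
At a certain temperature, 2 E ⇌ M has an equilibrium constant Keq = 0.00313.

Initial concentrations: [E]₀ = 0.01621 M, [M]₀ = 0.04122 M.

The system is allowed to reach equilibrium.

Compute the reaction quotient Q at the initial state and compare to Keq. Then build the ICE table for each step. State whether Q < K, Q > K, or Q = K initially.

Q₀ = 156.9; Q > K (proceeds reverse)

Q₀ = 156.9 vs Keq = 0.00313 ⇒ Q>K, reverse
Step 1:
                    E           M
  I           0.01621     0.04122
  C           0.08238    -0.04119
  E           0.09859  3.0423e-05
  solve Keq expr → x = -0.04119; check Q = 0.00313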